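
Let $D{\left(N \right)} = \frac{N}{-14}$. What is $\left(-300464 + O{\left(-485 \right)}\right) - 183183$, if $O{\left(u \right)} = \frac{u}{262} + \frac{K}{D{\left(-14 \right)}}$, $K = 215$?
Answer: $- \frac{126659669}{262} \approx -4.8343 \cdot 10^{5}$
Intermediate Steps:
$D{\left(N \right)} = - \frac{N}{14}$ ($D{\left(N \right)} = N \left(- \frac{1}{14}\right) = - \frac{N}{14}$)
$O{\left(u \right)} = 215 + \frac{u}{262}$ ($O{\left(u \right)} = \frac{u}{262} + \frac{215}{\left(- \frac{1}{14}\right) \left(-14\right)} = u \frac{1}{262} + \frac{215}{1} = \frac{u}{262} + 215 \cdot 1 = \frac{u}{262} + 215 = 215 + \frac{u}{262}$)
$\left(-300464 + O{\left(-485 \right)}\right) - 183183 = \left(-300464 + \left(215 + \frac{1}{262} \left(-485\right)\right)\right) - 183183 = \left(-300464 + \left(215 - \frac{485}{262}\right)\right) - 183183 = \left(-300464 + \frac{55845}{262}\right) - 183183 = - \frac{78665723}{262} - 183183 = - \frac{126659669}{262}$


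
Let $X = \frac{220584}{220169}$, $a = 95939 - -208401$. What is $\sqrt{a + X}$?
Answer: $\frac{2 \sqrt{3688185995103359}}{220169} \approx 551.67$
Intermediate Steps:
$a = 304340$ ($a = 95939 + 208401 = 304340$)
$X = \frac{220584}{220169}$ ($X = 220584 \cdot \frac{1}{220169} = \frac{220584}{220169} \approx 1.0019$)
$\sqrt{a + X} = \sqrt{304340 + \frac{220584}{220169}} = \sqrt{\frac{67006454044}{220169}} = \frac{2 \sqrt{3688185995103359}}{220169}$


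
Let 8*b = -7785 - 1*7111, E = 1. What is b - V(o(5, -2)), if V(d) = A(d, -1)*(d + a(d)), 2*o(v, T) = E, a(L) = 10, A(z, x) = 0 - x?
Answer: -3745/2 ≈ -1872.5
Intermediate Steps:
A(z, x) = -x
o(v, T) = 1/2 (o(v, T) = (1/2)*1 = 1/2)
V(d) = 10 + d (V(d) = (-1*(-1))*(d + 10) = 1*(10 + d) = 10 + d)
b = -1862 (b = (-7785 - 1*7111)/8 = (-7785 - 7111)/8 = (1/8)*(-14896) = -1862)
b - V(o(5, -2)) = -1862 - (10 + 1/2) = -1862 - 1*21/2 = -1862 - 21/2 = -3745/2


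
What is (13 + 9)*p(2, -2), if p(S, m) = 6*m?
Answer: -264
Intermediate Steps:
(13 + 9)*p(2, -2) = (13 + 9)*(6*(-2)) = 22*(-12) = -264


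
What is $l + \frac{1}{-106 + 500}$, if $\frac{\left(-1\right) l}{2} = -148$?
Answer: $\frac{116625}{394} \approx 296.0$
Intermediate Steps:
$l = 296$ ($l = \left(-2\right) \left(-148\right) = 296$)
$l + \frac{1}{-106 + 500} = 296 + \frac{1}{-106 + 500} = 296 + \frac{1}{394} = \frac{116625}{394}$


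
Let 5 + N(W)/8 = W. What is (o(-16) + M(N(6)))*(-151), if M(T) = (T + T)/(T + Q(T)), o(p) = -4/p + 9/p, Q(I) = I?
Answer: -1661/16 ≈ -103.81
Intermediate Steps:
o(p) = 5/p
N(W) = -40 + 8*W
M(T) = 1 (M(T) = (T + T)/(T + T) = (2*T)/((2*T)) = (2*T)*(1/(2*T)) = 1)
(o(-16) + M(N(6)))*(-151) = (5/(-16) + 1)*(-151) = (5*(-1/16) + 1)*(-151) = (-5/16 + 1)*(-151) = (11/16)*(-151) = -1661/16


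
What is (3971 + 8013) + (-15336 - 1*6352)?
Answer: -9704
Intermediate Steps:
(3971 + 8013) + (-15336 - 1*6352) = 11984 + (-15336 - 6352) = 11984 - 21688 = -9704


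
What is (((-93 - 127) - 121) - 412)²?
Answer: 567009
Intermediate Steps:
(((-93 - 127) - 121) - 412)² = ((-220 - 121) - 412)² = (-341 - 412)² = (-753)² = 567009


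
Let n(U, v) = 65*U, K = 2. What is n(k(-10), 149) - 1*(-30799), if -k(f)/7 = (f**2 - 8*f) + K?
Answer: -52011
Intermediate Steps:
k(f) = -14 - 7*f**2 + 56*f (k(f) = -7*((f**2 - 8*f) + 2) = -7*(2 + f**2 - 8*f) = -14 - 7*f**2 + 56*f)
n(k(-10), 149) - 1*(-30799) = 65*(-14 - 7*(-10)**2 + 56*(-10)) - 1*(-30799) = 65*(-14 - 7*100 - 560) + 30799 = 65*(-14 - 700 - 560) + 30799 = 65*(-1274) + 30799 = -82810 + 30799 = -52011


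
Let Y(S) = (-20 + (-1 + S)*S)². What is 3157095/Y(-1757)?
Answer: 3157095/9540598953796 ≈ 3.3091e-7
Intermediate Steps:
Y(S) = (-20 + S*(-1 + S))²
3157095/Y(-1757) = 3157095/((20 - 1757 - 1*(-1757)²)²) = 3157095/((20 - 1757 - 1*3087049)²) = 3157095/((20 - 1757 - 3087049)²) = 3157095/((-3088786)²) = 3157095/9540598953796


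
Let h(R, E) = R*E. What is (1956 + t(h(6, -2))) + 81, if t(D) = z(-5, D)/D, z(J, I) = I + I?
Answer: 2039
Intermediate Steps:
h(R, E) = E*R
z(J, I) = 2*I
t(D) = 2 (t(D) = (2*D)/D = 2)
(1956 + t(h(6, -2))) + 81 = (1956 + 2) + 81 = 1958 + 81 = 2039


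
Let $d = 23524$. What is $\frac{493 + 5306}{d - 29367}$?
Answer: $- \frac{5799}{5843} \approx -0.99247$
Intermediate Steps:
$\frac{493 + 5306}{d - 29367} = \frac{493 + 5306}{23524 - 29367} = \frac{5799}{-5843} = 5799 \left(- \frac{1}{5843}\right) = - \frac{5799}{5843}$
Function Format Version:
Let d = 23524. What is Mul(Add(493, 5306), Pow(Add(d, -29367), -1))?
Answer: Rational(-5799, 5843) ≈ -0.99247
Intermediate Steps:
Mul(Add(493, 5306), Pow(Add(d, -29367), -1)) = Mul(Add(493, 5306), Pow(Add(23524, -29367), -1)) = Mul(5799, Pow(-5843, -1)) = Mul(5799, Rational(-1, 5843)) = Rational(-5799, 5843)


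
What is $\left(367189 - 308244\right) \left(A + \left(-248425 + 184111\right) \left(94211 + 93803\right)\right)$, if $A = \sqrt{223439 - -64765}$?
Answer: $-712758955082220 + 117890 \sqrt{72051} \approx -7.1276 \cdot 10^{14}$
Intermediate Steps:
$A = 2 \sqrt{72051}$ ($A = \sqrt{223439 + 64765} = \sqrt{288204} = 2 \sqrt{72051} \approx 536.85$)
$\left(367189 - 308244\right) \left(A + \left(-248425 + 184111\right) \left(94211 + 93803\right)\right) = \left(367189 - 308244\right) \left(2 \sqrt{72051} + \left(-248425 + 184111\right) \left(94211 + 93803\right)\right) = 58945 \left(2 \sqrt{72051} - 12091932396\right) = 58945 \left(-12091932396 + 2 \sqrt{72051}\right) = -712758955082220 + 117890 \sqrt{72051}$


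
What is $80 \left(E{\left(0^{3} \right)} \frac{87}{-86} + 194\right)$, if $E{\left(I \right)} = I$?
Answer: $15520$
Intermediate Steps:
$80 \left(E{\left(0^{3} \right)} \frac{87}{-86} + 194\right) = 80 \left(0^{3} \frac{87}{-86} + 194\right) = 80 \left(0 \cdot 87 \left(- \frac{1}{86}\right) + 194\right) = 80 \left(0 \left(- \frac{87}{86}\right) + 194\right) = 80 \left(0 + 194\right) = 80 \cdot 194 = 15520$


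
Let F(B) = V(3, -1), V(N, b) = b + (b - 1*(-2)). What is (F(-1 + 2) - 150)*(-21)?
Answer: 3150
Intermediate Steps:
V(N, b) = 2 + 2*b (V(N, b) = b + (b + 2) = b + (2 + b) = 2 + 2*b)
F(B) = 0 (F(B) = 2 + 2*(-1) = 2 - 2 = 0)
(F(-1 + 2) - 150)*(-21) = (0 - 150)*(-21) = -150*(-21) = 3150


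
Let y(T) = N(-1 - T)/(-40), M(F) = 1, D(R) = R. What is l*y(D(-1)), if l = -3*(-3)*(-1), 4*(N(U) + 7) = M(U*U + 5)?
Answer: -243/160 ≈ -1.5187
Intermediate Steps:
N(U) = -27/4 (N(U) = -7 + (¼)*1 = -7 + ¼ = -27/4)
y(T) = 27/160 (y(T) = -27/4/(-40) = -27/4*(-1/40) = 27/160)
l = -9 (l = 9*(-1) = -9)
l*y(D(-1)) = -9*27/160 = -243/160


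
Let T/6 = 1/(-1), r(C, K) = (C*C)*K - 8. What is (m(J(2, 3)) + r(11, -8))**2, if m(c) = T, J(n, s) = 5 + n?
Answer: 964324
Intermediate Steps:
r(C, K) = -8 + K*C**2 (r(C, K) = C**2*K - 8 = K*C**2 - 8 = -8 + K*C**2)
T = -6 (T = 6/(-1) = 6*(-1) = -6)
m(c) = -6
(m(J(2, 3)) + r(11, -8))**2 = (-6 + (-8 - 8*11**2))**2 = (-6 + (-8 - 8*121))**2 = (-6 + (-8 - 968))**2 = (-6 - 976)**2 = (-982)**2 = 964324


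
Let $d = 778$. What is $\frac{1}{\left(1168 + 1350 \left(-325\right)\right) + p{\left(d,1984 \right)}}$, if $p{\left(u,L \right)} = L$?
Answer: $- \frac{1}{435598} \approx -2.2957 \cdot 10^{-6}$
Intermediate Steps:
$\frac{1}{\left(1168 + 1350 \left(-325\right)\right) + p{\left(d,1984 \right)}} = \frac{1}{\left(1168 + 1350 \left(-325\right)\right) + 1984} = \frac{1}{\left(1168 - 438750\right) + 1984} = \frac{1}{-437582 + 1984} = \frac{1}{-435598} = - \frac{1}{435598}$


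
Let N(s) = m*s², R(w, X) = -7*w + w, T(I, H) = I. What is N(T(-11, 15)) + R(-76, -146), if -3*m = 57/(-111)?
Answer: 52915/111 ≈ 476.71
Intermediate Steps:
m = 19/111 (m = -19/(-111) = -19*(-1)/111 = -⅓*(-19/37) = 19/111 ≈ 0.17117)
R(w, X) = -6*w
N(s) = 19*s²/111
N(T(-11, 15)) + R(-76, -146) = (19/111)*(-11)² - 6*(-76) = (19/111)*121 + 456 = 2299/111 + 456 = 52915/111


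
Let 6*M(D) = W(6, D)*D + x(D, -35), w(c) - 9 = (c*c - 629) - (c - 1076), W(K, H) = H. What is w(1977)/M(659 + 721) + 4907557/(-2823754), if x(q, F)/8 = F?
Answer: 7106249921669/672095808310 ≈ 10.573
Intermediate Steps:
x(q, F) = 8*F
w(c) = 456 + c² - c (w(c) = 9 + ((c*c - 629) - (c - 1076)) = 9 + ((c² - 629) - (-1076 + c)) = 9 + ((-629 + c²) + (1076 - c)) = 9 + (447 + c² - c) = 456 + c² - c)
M(D) = -140/3 + D²/6 (M(D) = (D*D + 8*(-35))/6 = (D² - 280)/6 = (-280 + D²)/6 = -140/3 + D²/6)
w(1977)/M(659 + 721) + 4907557/(-2823754) = (456 + 1977² - 1*1977)/(-140/3 + (659 + 721)²/6) + 4907557/(-2823754) = (456 + 3908529 - 1977)/(-140/3 + (⅙)*1380²) + 4907557*(-1/2823754) = 3907008/(-140/3 + (⅙)*1904400) - 4907557/2823754 = 3907008/(-140/3 + 317400) - 4907557/2823754 = 3907008/(952060/3) - 4907557/2823754 = 3907008*(3/952060) - 4907557/2823754 = 2930256/238015 - 4907557/2823754 = 7106249921669/672095808310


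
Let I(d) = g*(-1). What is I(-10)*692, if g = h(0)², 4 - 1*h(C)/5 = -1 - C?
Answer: -432500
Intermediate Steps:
h(C) = 25 + 5*C (h(C) = 20 - 5*(-1 - C) = 20 + (5 + 5*C) = 25 + 5*C)
g = 625 (g = (25 + 5*0)² = (25 + 0)² = 25² = 625)
I(d) = -625 (I(d) = 625*(-1) = -625)
I(-10)*692 = -625*692 = -432500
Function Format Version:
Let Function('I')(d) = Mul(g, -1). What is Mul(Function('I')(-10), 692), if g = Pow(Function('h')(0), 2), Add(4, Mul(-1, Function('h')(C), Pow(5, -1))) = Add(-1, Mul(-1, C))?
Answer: -432500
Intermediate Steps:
Function('h')(C) = Add(25, Mul(5, C)) (Function('h')(C) = Add(20, Mul(-5, Add(-1, Mul(-1, C)))) = Add(20, Add(5, Mul(5, C))) = Add(25, Mul(5, C)))
g = 625 (g = Pow(Add(25, Mul(5, 0)), 2) = Pow(Add(25, 0), 2) = Pow(25, 2) = 625)
Function('I')(d) = -625 (Function('I')(d) = Mul(625, -1) = -625)
Mul(Function('I')(-10), 692) = Mul(-625, 692) = -432500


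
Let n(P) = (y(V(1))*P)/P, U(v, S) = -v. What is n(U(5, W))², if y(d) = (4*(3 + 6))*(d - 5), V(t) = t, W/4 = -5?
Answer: 20736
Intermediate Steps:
W = -20 (W = 4*(-5) = -20)
y(d) = -180 + 36*d (y(d) = (4*9)*(-5 + d) = 36*(-5 + d) = -180 + 36*d)
n(P) = -144 (n(P) = ((-180 + 36*1)*P)/P = ((-180 + 36)*P)/P = (-144*P)/P = -144)
n(U(5, W))² = (-144)² = 20736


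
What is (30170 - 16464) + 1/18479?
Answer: 253273175/18479 ≈ 13706.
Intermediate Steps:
(30170 - 16464) + 1/18479 = 13706 + 1/18479 = 253273175/18479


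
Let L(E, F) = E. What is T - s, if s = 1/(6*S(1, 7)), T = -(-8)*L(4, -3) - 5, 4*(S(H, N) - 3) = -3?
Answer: 727/27 ≈ 26.926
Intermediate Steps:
S(H, N) = 9/4 (S(H, N) = 3 + (1/4)*(-3) = 3 - 3/4 = 9/4)
T = 27 (T = -(-8)*4 - 5 = -8*(-4) - 5 = 32 - 5 = 27)
s = 2/27 (s = 1/(6*(9/4)) = 1/(27/2) = 2/27 ≈ 0.074074)
T - s = 27 - 1*2/27 = 27 - 2/27 = 727/27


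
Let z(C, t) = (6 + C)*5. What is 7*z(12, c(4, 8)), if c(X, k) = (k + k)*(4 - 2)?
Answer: 630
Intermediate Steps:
c(X, k) = 4*k (c(X, k) = (2*k)*2 = 4*k)
z(C, t) = 30 + 5*C
7*z(12, c(4, 8)) = 7*(30 + 5*12) = 7*(30 + 60) = 7*90 = 630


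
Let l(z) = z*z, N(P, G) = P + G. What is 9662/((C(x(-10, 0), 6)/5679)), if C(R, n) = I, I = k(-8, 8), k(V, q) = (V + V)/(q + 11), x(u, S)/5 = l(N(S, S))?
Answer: -521269731/8 ≈ -6.5159e+7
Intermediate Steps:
N(P, G) = G + P
l(z) = z²
x(u, S) = 20*S² (x(u, S) = 5*(S + S)² = 5*(2*S)² = 5*(4*S²) = 20*S²)
k(V, q) = 2*V/(11 + q) (k(V, q) = (2*V)/(11 + q) = 2*V/(11 + q))
I = -16/19 (I = 2*(-8)/(11 + 8) = 2*(-8)/19 = 2*(-8)*(1/19) = -16/19 ≈ -0.84210)
C(R, n) = -16/19
9662/((C(x(-10, 0), 6)/5679)) = 9662/((-16/19/5679)) = 9662/((-16/19*1/5679)) = 9662/(-16/107901) = 9662*(-107901/16) = -521269731/8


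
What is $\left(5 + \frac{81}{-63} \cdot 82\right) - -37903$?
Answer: $\frac{264618}{7} \approx 37803.0$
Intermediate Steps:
$\left(5 + \frac{81}{-63} \cdot 82\right) - -37903 = \left(5 + 81 \left(- \frac{1}{63}\right) 82\right) + 37903 = \left(5 - \frac{738}{7}\right) + 37903 = - \frac{703}{7} + 37903 = \frac{264618}{7}$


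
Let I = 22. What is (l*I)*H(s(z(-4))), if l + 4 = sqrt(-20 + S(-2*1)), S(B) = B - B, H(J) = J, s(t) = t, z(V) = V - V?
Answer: 0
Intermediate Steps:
z(V) = 0
S(B) = 0
l = -4 + 2*I*sqrt(5) (l = -4 + sqrt(-20 + 0) = -4 + sqrt(-20) = -4 + 2*I*sqrt(5) ≈ -4.0 + 4.4721*I)
(l*I)*H(s(z(-4))) = ((-4 + 2*I*sqrt(5))*22)*0 = (-88 + 44*I*sqrt(5))*0 = 0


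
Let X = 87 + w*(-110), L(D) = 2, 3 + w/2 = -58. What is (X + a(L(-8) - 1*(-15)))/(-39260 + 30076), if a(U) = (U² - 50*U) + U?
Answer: -12963/9184 ≈ -1.4115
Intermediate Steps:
w = -122 (w = -6 + 2*(-58) = -6 - 116 = -122)
a(U) = U² - 49*U
X = 13507 (X = 87 - 122*(-110) = 87 + 13420 = 13507)
(X + a(L(-8) - 1*(-15)))/(-39260 + 30076) = (13507 + (2 - 1*(-15))*(-49 + (2 - 1*(-15))))/(-39260 + 30076) = (13507 + (2 + 15)*(-49 + (2 + 15)))/(-9184) = (13507 + 17*(-49 + 17))*(-1/9184) = (13507 + 17*(-32))*(-1/9184) = (13507 - 544)*(-1/9184) = 12963*(-1/9184) = -12963/9184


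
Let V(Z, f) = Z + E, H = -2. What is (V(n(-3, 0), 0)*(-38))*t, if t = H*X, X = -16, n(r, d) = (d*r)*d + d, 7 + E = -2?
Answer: 10944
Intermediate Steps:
E = -9 (E = -7 - 2 = -9)
n(r, d) = d + r*d² (n(r, d) = r*d² + d = d + r*d²)
t = 32 (t = -2*(-16) = 32)
V(Z, f) = -9 + Z (V(Z, f) = Z - 9 = -9 + Z)
(V(n(-3, 0), 0)*(-38))*t = ((-9 + 0*(1 + 0*(-3)))*(-38))*32 = ((-9 + 0*(1 + 0))*(-38))*32 = ((-9 + 0*1)*(-38))*32 = ((-9 + 0)*(-38))*32 = -9*(-38)*32 = 342*32 = 10944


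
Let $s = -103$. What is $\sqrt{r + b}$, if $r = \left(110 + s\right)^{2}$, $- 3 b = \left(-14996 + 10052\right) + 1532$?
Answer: $\frac{\sqrt{10677}}{3} \approx 34.443$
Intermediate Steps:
$b = \frac{3412}{3}$ ($b = - \frac{\left(-14996 + 10052\right) + 1532}{3} = - \frac{-4944 + 1532}{3} = \left(- \frac{1}{3}\right) \left(-3412\right) = \frac{3412}{3} \approx 1137.3$)
$r = 49$ ($r = \left(110 - 103\right)^{2} = 7^{2} = 49$)
$\sqrt{r + b} = \sqrt{49 + \frac{3412}{3}} = \sqrt{\frac{3559}{3}} = \frac{\sqrt{10677}}{3}$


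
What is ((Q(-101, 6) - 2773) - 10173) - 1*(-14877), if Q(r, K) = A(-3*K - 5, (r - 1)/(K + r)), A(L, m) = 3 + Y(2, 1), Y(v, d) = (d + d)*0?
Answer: 1934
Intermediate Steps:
Y(v, d) = 0 (Y(v, d) = (2*d)*0 = 0)
A(L, m) = 3 (A(L, m) = 3 + 0 = 3)
Q(r, K) = 3
((Q(-101, 6) - 2773) - 10173) - 1*(-14877) = ((3 - 2773) - 10173) - 1*(-14877) = (-2770 - 10173) + 14877 = -12943 + 14877 = 1934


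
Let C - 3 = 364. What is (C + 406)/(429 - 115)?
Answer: 773/314 ≈ 2.4618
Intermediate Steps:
C = 367 (C = 3 + 364 = 367)
(C + 406)/(429 - 115) = (367 + 406)/(429 - 115) = 773/314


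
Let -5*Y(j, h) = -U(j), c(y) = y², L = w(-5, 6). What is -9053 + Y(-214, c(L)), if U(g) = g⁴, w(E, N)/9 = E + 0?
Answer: 2097228351/5 ≈ 4.1945e+8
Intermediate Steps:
w(E, N) = 9*E (w(E, N) = 9*(E + 0) = 9*E)
L = -45 (L = 9*(-5) = -45)
Y(j, h) = j⁴/5 (Y(j, h) = -(-1)*j⁴/5 = j⁴/5)
-9053 + Y(-214, c(L)) = -9053 + (⅕)*(-214)⁴ = -9053 + (⅕)*2097273616 = -9053 + 2097273616/5 = 2097228351/5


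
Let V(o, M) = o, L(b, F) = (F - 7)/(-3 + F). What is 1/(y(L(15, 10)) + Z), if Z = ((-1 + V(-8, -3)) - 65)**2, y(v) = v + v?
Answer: 7/38338 ≈ 0.00018259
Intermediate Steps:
L(b, F) = (-7 + F)/(-3 + F)
y(v) = 2*v
Z = 5476 (Z = ((-1 - 8) - 65)**2 = (-9 - 65)**2 = (-74)**2 = 5476)
1/(y(L(15, 10)) + Z) = 1/(2*((-7 + 10)/(-3 + 10)) + 5476) = 1/(2*(3/7) + 5476) = 1/(6/7 + 5476) = 1/(38338/7) = 7/38338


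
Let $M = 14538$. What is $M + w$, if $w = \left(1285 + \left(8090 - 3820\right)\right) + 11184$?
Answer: $31277$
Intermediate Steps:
$w = 16739$ ($w = \left(1285 + 4270\right) + 11184 = 5555 + 11184 = 16739$)
$M + w = 14538 + 16739 = 31277$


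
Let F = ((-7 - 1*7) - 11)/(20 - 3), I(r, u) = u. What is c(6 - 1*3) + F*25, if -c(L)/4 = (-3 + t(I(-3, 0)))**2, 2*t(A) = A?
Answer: -1237/17 ≈ -72.765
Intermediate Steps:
t(A) = A/2
c(L) = -36 (c(L) = -4*(-3 + (1/2)*0)**2 = -4*(-3 + 0)**2 = -4*(-3)**2 = -4*9 = -36)
F = -25/17 (F = ((-7 - 7) - 11)/17 = (-14 - 11)*(1/17) = -25*1/17 = -25/17 ≈ -1.4706)
c(6 - 1*3) + F*25 = -36 - 25/17*25 = -36 - 625/17 = -1237/17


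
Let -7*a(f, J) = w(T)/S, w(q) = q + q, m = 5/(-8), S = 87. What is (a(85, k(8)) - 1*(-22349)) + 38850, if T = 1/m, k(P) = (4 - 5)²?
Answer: 186350971/3045 ≈ 61199.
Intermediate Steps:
m = -5/8 (m = 5*(-⅛) = -5/8 ≈ -0.62500)
k(P) = 1 (k(P) = (-1)² = 1)
T = -8/5 (T = 1/(-5/8) = -8/5 ≈ -1.6000)
w(q) = 2*q
a(f, J) = 16/3045 (a(f, J) = -2*(-8/5)/(7*87) = -(-16)/(35*87) = -⅐*(-16/435) = 16/3045)
(a(85, k(8)) - 1*(-22349)) + 38850 = (16/3045 - 1*(-22349)) + 38850 = (16/3045 + 22349) + 38850 = 68052721/3045 + 38850 = 186350971/3045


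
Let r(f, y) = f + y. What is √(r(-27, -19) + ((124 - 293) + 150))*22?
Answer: 22*I*√65 ≈ 177.37*I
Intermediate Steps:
√(r(-27, -19) + ((124 - 293) + 150))*22 = √((-27 - 19) + ((124 - 293) + 150))*22 = √(-46 + (-169 + 150))*22 = √(-46 - 19)*22 = √(-65)*22 = (I*√65)*22 = 22*I*√65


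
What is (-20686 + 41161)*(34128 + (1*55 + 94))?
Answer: 701821575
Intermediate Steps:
(-20686 + 41161)*(34128 + (1*55 + 94)) = 20475*(34128 + (55 + 94)) = 20475*(34128 + 149) = 20475*34277 = 701821575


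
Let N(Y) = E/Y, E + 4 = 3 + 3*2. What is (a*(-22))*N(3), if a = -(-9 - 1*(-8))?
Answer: -110/3 ≈ -36.667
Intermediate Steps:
E = 5 (E = -4 + (3 + 3*2) = -4 + (3 + 6) = -4 + 9 = 5)
N(Y) = 5/Y
a = 1 (a = -(-9 + 8) = -1*(-1) = 1)
(a*(-22))*N(3) = (1*(-22))*(5/3) = -110/3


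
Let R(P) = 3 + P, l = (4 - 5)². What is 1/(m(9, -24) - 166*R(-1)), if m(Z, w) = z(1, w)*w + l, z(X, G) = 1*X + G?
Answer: 1/221 ≈ 0.0045249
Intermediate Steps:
l = 1 (l = (-1)² = 1)
z(X, G) = G + X (z(X, G) = X + G = G + X)
m(Z, w) = 1 + w*(1 + w) (m(Z, w) = (w + 1)*w + 1 = (1 + w)*w + 1 = w*(1 + w) + 1 = 1 + w*(1 + w))
1/(m(9, -24) - 166*R(-1)) = 1/((1 - 24*(1 - 24)) - 166*(3 - 1)) = 1/((1 - 24*(-23)) - 166*2) = 1/((1 + 552) - 332) = 1/(553 - 332) = 1/221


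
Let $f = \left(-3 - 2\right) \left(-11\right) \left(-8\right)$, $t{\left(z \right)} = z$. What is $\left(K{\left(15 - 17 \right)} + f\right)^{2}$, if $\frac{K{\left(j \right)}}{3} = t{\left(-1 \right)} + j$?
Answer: $201601$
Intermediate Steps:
$f = -440$ ($f = \left(-5\right) \left(-11\right) \left(-8\right) = 55 \left(-8\right) = -440$)
$K{\left(j \right)} = -3 + 3 j$ ($K{\left(j \right)} = 3 \left(-1 + j\right) = -3 + 3 j$)
$\left(K{\left(15 - 17 \right)} + f\right)^{2} = \left(\left(-3 + 3 \left(15 - 17\right)\right) - 440\right)^{2} = \left(\left(-3 + 3 \left(-2\right)\right) - 440\right)^{2} = \left(\left(-3 - 6\right) - 440\right)^{2} = \left(-9 - 440\right)^{2} = \left(-449\right)^{2} = 201601$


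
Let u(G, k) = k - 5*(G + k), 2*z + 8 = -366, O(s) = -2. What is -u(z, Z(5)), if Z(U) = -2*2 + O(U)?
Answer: -959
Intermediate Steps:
Z(U) = -6 (Z(U) = -2*2 - 2 = -4 - 2 = -6)
z = -187 (z = -4 + (1/2)*(-366) = -4 - 183 = -187)
u(G, k) = -5*G - 4*k (u(G, k) = k + (-5*G - 5*k) = -5*G - 4*k)
-u(z, Z(5)) = -(-5*(-187) - 4*(-6)) = -(935 + 24) = -1*959 = -959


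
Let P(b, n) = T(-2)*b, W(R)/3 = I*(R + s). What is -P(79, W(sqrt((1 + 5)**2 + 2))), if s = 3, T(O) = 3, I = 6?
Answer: -237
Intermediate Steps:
W(R) = 54 + 18*R (W(R) = 3*(6*(R + 3)) = 3*(6*(3 + R)) = 3*(18 + 6*R) = 54 + 18*R)
P(b, n) = 3*b
-P(79, W(sqrt((1 + 5)**2 + 2))) = -3*79 = -1*237 = -237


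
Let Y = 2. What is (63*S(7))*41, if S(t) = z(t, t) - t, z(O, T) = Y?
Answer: -12915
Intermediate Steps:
z(O, T) = 2
S(t) = 2 - t
(63*S(7))*41 = (63*(2 - 1*7))*41 = (63*(2 - 7))*41 = (63*(-5))*41 = -315*41 = -12915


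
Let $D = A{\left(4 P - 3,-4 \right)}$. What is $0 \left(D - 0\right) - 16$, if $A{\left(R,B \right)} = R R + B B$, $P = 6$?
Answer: $-16$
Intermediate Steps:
$A{\left(R,B \right)} = B^{2} + R^{2}$ ($A{\left(R,B \right)} = R^{2} + B^{2} = B^{2} + R^{2}$)
$D = 457$ ($D = \left(-4\right)^{2} + \left(4 \cdot 6 - 3\right)^{2} = 16 + \left(24 - 3\right)^{2} = 16 + 21^{2} = 16 + 441 = 457$)
$0 \left(D - 0\right) - 16 = 0 \left(457 - 0\right) - 16 = 0 \left(457 + 0\right) - 16 = 0 \cdot 457 - 16 = 0 - 16 = -16$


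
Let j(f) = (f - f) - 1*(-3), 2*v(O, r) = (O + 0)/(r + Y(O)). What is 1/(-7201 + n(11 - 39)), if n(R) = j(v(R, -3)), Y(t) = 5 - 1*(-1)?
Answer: -1/7198 ≈ -0.00013893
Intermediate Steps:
Y(t) = 6 (Y(t) = 5 + 1 = 6)
v(O, r) = O/(2*(6 + r)) (v(O, r) = ((O + 0)/(r + 6))/2 = (O/(6 + r))/2 = O/(2*(6 + r)))
j(f) = 3 (j(f) = 0 + 3 = 3)
n(R) = 3
1/(-7201 + n(11 - 39)) = 1/(-7201 + 3) = 1/(-7198) = -1/7198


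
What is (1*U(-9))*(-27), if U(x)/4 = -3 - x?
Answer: -648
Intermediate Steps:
U(x) = -12 - 4*x (U(x) = 4*(-3 - x) = -12 - 4*x)
(1*U(-9))*(-27) = (1*(-12 - 4*(-9)))*(-27) = (1*(-12 + 36))*(-27) = (1*24)*(-27) = 24*(-27) = -648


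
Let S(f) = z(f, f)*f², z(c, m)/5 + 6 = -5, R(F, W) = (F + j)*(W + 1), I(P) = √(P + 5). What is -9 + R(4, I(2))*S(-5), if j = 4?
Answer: -11009 - 11000*√7 ≈ -40112.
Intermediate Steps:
I(P) = √(5 + P)
R(F, W) = (1 + W)*(4 + F) (R(F, W) = (F + 4)*(W + 1) = (4 + F)*(1 + W) = (1 + W)*(4 + F))
z(c, m) = -55 (z(c, m) = -30 + 5*(-5) = -30 - 25 = -55)
S(f) = -55*f²
-9 + R(4, I(2))*S(-5) = -9 + (4 + 4 + 4*√(5 + 2) + 4*√(5 + 2))*(-55*(-5)²) = -9 + (4 + 4 + 4*√7 + 4*√7)*(-55*25) = -9 + (8 + 8*√7)*(-1375) = -9 + (-11000 - 11000*√7) = -11009 - 11000*√7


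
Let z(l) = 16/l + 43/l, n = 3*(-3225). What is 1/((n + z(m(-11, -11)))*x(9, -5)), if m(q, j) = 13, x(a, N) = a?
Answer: -13/1131444 ≈ -1.1490e-5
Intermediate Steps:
n = -9675
z(l) = 59/l
1/((n + z(m(-11, -11)))*x(9, -5)) = 1/(-9675 + 59/13*9) = (⅑)/(-9675 + 59*(1/13)) = (⅑)/(-9675 + 59/13) = (⅑)/(-125716/13) = -13/125716*⅑ = -13/1131444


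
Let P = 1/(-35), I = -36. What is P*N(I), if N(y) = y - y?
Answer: 0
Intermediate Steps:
N(y) = 0
P = -1/35 ≈ -0.028571
P*N(I) = -1/35*0 = 0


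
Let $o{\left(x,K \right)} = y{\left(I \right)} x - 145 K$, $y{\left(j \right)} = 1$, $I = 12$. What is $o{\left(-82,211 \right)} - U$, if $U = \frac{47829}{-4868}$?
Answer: $- \frac{149287807}{4868} \approx -30667.0$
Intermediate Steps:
$U = - \frac{47829}{4868}$ ($U = 47829 \left(- \frac{1}{4868}\right) = - \frac{47829}{4868} \approx -9.8252$)
$o{\left(x,K \right)} = x - 145 K$ ($o{\left(x,K \right)} = 1 x - 145 K = x - 145 K$)
$o{\left(-82,211 \right)} - U = \left(-82 - 30595\right) - - \frac{47829}{4868} = \left(-82 - 30595\right) + \frac{47829}{4868} = -30677 + \frac{47829}{4868} = - \frac{149287807}{4868}$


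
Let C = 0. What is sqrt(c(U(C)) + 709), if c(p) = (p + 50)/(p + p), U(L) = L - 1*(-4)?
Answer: sqrt(2863)/2 ≈ 26.754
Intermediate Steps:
U(L) = 4 + L (U(L) = L + 4 = 4 + L)
c(p) = (50 + p)/(2*p) (c(p) = (50 + p)/((2*p)) = (50 + p)*(1/(2*p)) = (50 + p)/(2*p))
sqrt(c(U(C)) + 709) = sqrt((50 + (4 + 0))/(2*(4 + 0)) + 709) = sqrt((1/2)*(50 + 4)/4 + 709) = sqrt((1/2)*(1/4)*54 + 709) = sqrt(27/4 + 709) = sqrt(2863/4) = sqrt(2863)/2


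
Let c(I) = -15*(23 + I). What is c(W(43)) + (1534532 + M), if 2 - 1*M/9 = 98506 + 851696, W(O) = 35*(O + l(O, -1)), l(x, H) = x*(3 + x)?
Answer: -8078638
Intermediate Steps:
W(O) = 35*O + 35*O*(3 + O) (W(O) = 35*(O + O*(3 + O)) = 35*O + 35*O*(3 + O))
M = -8551800 (M = 18 - 9*(98506 + 851696) = 18 - 9*950202 = 18 - 8551818 = -8551800)
c(I) = -345 - 15*I
c(W(43)) + (1534532 + M) = (-345 - 525*43*(4 + 43)) + (1534532 - 8551800) = (-345 - 525*43*47) - 7017268 = (-345 - 15*70735) - 7017268 = (-345 - 1061025) - 7017268 = -1061370 - 7017268 = -8078638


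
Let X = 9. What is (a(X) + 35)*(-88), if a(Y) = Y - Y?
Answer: -3080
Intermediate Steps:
a(Y) = 0
(a(X) + 35)*(-88) = (0 + 35)*(-88) = 35*(-88) = -3080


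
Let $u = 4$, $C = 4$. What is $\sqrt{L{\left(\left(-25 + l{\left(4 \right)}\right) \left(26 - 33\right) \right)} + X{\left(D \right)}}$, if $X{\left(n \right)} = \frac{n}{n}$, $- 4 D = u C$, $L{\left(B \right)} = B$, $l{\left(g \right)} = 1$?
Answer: $13$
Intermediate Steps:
$D = -4$ ($D = - \frac{4 \cdot 4}{4} = \left(- \frac{1}{4}\right) 16 = -4$)
$X{\left(n \right)} = 1$
$\sqrt{L{\left(\left(-25 + l{\left(4 \right)}\right) \left(26 - 33\right) \right)} + X{\left(D \right)}} = \sqrt{\left(-25 + 1\right) \left(26 - 33\right) + 1} = \sqrt{\left(-24\right) \left(-7\right) + 1} = \sqrt{168 + 1} = \sqrt{169} = 13$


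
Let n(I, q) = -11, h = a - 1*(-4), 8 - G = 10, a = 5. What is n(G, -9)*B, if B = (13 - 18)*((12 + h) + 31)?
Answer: 2860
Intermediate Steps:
G = -2 (G = 8 - 1*10 = 8 - 10 = -2)
h = 9 (h = 5 - 1*(-4) = 5 + 4 = 9)
B = -260 (B = (13 - 18)*((12 + 9) + 31) = -5*(21 + 31) = -5*52 = -260)
n(G, -9)*B = -11*(-260) = 2860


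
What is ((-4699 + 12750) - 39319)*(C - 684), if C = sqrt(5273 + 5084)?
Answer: 21387312 - 31268*sqrt(10357) ≈ 1.8205e+7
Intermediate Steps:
C = sqrt(10357) ≈ 101.77
((-4699 + 12750) - 39319)*(C - 684) = ((-4699 + 12750) - 39319)*(sqrt(10357) - 684) = (8051 - 39319)*(-684 + sqrt(10357)) = -31268*(-684 + sqrt(10357)) = 21387312 - 31268*sqrt(10357)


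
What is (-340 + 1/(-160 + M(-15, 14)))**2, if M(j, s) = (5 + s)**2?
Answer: 4670218921/40401 ≈ 1.1560e+5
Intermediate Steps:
(-340 + 1/(-160 + M(-15, 14)))**2 = (-340 + 1/(-160 + (5 + 14)**2))**2 = (-340 + 1/(-160 + 19**2))**2 = (-340 + 1/(-160 + 361))**2 = (-340 + 1/201)**2 = (-68339/201)**2 = 4670218921/40401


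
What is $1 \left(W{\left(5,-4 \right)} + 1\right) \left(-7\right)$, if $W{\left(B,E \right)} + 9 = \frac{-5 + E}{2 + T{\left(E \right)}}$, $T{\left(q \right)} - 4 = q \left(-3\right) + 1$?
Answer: $\frac{1127}{19} \approx 59.316$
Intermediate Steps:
$T{\left(q \right)} = 5 - 3 q$ ($T{\left(q \right)} = 4 + \left(q \left(-3\right) + 1\right) = 4 - \left(-1 + 3 q\right) = 5 - 3 q$)
$W{\left(B,E \right)} = -9 + \frac{-5 + E}{7 - 3 E}$ ($W{\left(B,E \right)} = -9 + \frac{-5 + E}{2 - \left(-5 + 3 E\right)} = -9 + \frac{-5 + E}{7 - 3 E}$)
$1 \left(W{\left(5,-4 \right)} + 1\right) \left(-7\right) = 1 \left(\frac{4 \left(17 - -28\right)}{-7 + 3 \left(-4\right)} + 1\right) \left(-7\right) = 1 \left(\frac{4 \left(17 + 28\right)}{-7 - 12} + 1\right) \left(-7\right) = 1 \left(4 \frac{1}{-19} \cdot 45 + 1\right) \left(-7\right) = 1 \left(4 \left(- \frac{1}{19}\right) 45 + 1\right) \left(-7\right) = 1 \left(- \frac{180}{19} + 1\right) \left(-7\right) = 1 \left(- \frac{161}{19}\right) \left(-7\right) = \left(- \frac{161}{19}\right) \left(-7\right) = \frac{1127}{19}$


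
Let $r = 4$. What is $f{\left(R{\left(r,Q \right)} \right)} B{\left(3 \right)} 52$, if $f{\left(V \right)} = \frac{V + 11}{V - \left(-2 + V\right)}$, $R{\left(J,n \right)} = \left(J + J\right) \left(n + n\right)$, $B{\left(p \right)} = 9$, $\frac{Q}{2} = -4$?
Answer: $-27378$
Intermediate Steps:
$Q = -8$ ($Q = 2 \left(-4\right) = -8$)
$R{\left(J,n \right)} = 4 J n$ ($R{\left(J,n \right)} = 2 J 2 n = 4 J n$)
$f{\left(V \right)} = \frac{11}{2} + \frac{V}{2}$ ($f{\left(V \right)} = \frac{11 + V}{2} = \left(11 + V\right) \frac{1}{2} = \frac{11}{2} + \frac{V}{2}$)
$f{\left(R{\left(r,Q \right)} \right)} B{\left(3 \right)} 52 = \left(\frac{11}{2} + \frac{4 \cdot 4 \left(-8\right)}{2}\right) 9 \cdot 52 = \left(\frac{11}{2} + \frac{1}{2} \left(-128\right)\right) 9 \cdot 52 = \left(\frac{11}{2} - 64\right) 9 \cdot 52 = \left(- \frac{117}{2}\right) 9 \cdot 52 = \left(- \frac{1053}{2}\right) 52 = -27378$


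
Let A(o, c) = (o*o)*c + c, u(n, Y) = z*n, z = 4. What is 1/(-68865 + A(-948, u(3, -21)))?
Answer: 1/10715595 ≈ 9.3322e-8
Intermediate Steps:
u(n, Y) = 4*n
A(o, c) = c + c*o² (A(o, c) = o²*c + c = c*o² + c = c + c*o²)
1/(-68865 + A(-948, u(3, -21))) = 1/(-68865 + (4*3)*(1 + (-948)²)) = 1/(-68865 + 12*(1 + 898704)) = 1/(-68865 + 12*898705) = 1/(-68865 + 10784460) = 1/10715595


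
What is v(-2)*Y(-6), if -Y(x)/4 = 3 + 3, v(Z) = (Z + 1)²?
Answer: -24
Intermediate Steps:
v(Z) = (1 + Z)²
Y(x) = -24 (Y(x) = -4*(3 + 3) = -4*6 = -24)
v(-2)*Y(-6) = (1 - 2)²*(-24) = (-1)²*(-24) = 1*(-24) = -24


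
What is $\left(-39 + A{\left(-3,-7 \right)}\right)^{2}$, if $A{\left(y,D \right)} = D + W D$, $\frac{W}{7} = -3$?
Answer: $10201$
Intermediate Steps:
$W = -21$ ($W = 7 \left(-3\right) = -21$)
$A{\left(y,D \right)} = - 20 D$ ($A{\left(y,D \right)} = D - 21 D = - 20 D$)
$\left(-39 + A{\left(-3,-7 \right)}\right)^{2} = \left(-39 - -140\right)^{2} = \left(-39 + 140\right)^{2} = 101^{2} = 10201$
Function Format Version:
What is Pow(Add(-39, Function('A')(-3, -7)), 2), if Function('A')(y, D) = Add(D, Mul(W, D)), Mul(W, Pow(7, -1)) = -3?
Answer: 10201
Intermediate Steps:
W = -21 (W = Mul(7, -3) = -21)
Function('A')(y, D) = Mul(-20, D) (Function('A')(y, D) = Add(D, Mul(-21, D)) = Mul(-20, D))
Pow(Add(-39, Function('A')(-3, -7)), 2) = Pow(Add(-39, Mul(-20, -7)), 2) = Pow(Add(-39, 140), 2) = Pow(101, 2) = 10201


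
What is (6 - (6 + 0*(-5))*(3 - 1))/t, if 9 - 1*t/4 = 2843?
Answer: 3/5668 ≈ 0.00052929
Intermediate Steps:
t = -11336 (t = 36 - 4*2843 = 36 - 11372 = -11336)
(6 - (6 + 0*(-5))*(3 - 1))/t = (6 - (6 + 0*(-5))*(3 - 1))/(-11336) = (6 - (6 + 0)*2)*(-1/11336) = (6 - 6*2)*(-1/11336) = (6 - 1*12)*(-1/11336) = (6 - 12)*(-1/11336) = -6*(-1/11336) = 3/5668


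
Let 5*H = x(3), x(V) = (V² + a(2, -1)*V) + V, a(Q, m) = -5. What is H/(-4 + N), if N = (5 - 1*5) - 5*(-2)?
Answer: -⅒ ≈ -0.10000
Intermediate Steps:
x(V) = V² - 4*V (x(V) = (V² - 5*V) + V = V² - 4*V)
H = -⅗ (H = (3*(-4 + 3))/5 = (3*(-1))/5 = (⅕)*(-3) = -⅗ ≈ -0.60000)
N = 10 (N = (5 - 5) + 10 = 0 + 10 = 10)
H/(-4 + N) = -3/(5*(-4 + 10)) = -⅗/6 = -⅗*⅙ = -⅒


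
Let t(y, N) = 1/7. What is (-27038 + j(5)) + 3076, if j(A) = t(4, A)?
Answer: -167733/7 ≈ -23962.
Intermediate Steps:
t(y, N) = ⅐
j(A) = ⅐
(-27038 + j(5)) + 3076 = (-27038 + ⅐) + 3076 = -189265/7 + 3076 = -167733/7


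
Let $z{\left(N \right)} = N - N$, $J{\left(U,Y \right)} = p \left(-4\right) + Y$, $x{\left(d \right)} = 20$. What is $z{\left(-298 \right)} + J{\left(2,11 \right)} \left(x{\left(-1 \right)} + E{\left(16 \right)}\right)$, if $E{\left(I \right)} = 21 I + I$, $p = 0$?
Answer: $4092$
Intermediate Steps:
$J{\left(U,Y \right)} = Y$ ($J{\left(U,Y \right)} = 0 \left(-4\right) + Y = 0 + Y = Y$)
$E{\left(I \right)} = 22 I$
$z{\left(N \right)} = 0$
$z{\left(-298 \right)} + J{\left(2,11 \right)} \left(x{\left(-1 \right)} + E{\left(16 \right)}\right) = 0 + 11 \left(20 + 22 \cdot 16\right) = 0 + 11 \left(20 + 352\right) = 0 + 11 \cdot 372 = 0 + 4092 = 4092$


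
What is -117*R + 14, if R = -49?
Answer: 5747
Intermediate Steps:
-117*R + 14 = -117*(-49) + 14 = 5733 + 14 = 5747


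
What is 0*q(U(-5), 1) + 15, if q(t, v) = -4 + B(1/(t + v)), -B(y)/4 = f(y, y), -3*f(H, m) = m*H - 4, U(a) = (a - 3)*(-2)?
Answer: 15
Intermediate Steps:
U(a) = 6 - 2*a (U(a) = (-3 + a)*(-2) = 6 - 2*a)
f(H, m) = 4/3 - H*m/3 (f(H, m) = -(m*H - 4)/3 = -(H*m - 4)/3 = -(-4 + H*m)/3 = 4/3 - H*m/3)
B(y) = -16/3 + 4*y**2/3 (B(y) = -4*(4/3 - y*y/3) = -4*(4/3 - y**2/3) = -16/3 + 4*y**2/3)
q(t, v) = -28/3 + 4/(3*(t + v)**2) (q(t, v) = -4 + (-16/3 + 4*(1/(t + v))**2/3) = -4 + (-16/3 + 4/(3*(t + v)**2)) = -28/3 + 4/(3*(t + v)**2))
0*q(U(-5), 1) + 15 = 0*(-28/3 + 4/(3*((6 - 2*(-5)) + 1)**2)) + 15 = 0*(-28/3 + 4/(3*((6 + 10) + 1)**2)) + 15 = 0*(-28/3 + 4/(3*(16 + 1)**2)) + 15 = 0*(-28/3 + (4/3)/17**2) + 15 = 0*(-28/3 + (4/3)*(1/289)) + 15 = 0*(-28/3 + 4/867) + 15 = 0*(-2696/289) + 15 = 0 + 15 = 15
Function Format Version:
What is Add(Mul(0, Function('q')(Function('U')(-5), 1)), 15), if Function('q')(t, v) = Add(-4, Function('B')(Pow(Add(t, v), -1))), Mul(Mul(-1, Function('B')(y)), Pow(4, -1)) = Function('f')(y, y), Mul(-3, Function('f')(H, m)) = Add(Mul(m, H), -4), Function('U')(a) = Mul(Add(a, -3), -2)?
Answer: 15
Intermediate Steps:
Function('U')(a) = Add(6, Mul(-2, a)) (Function('U')(a) = Mul(Add(-3, a), -2) = Add(6, Mul(-2, a)))
Function('f')(H, m) = Add(Rational(4, 3), Mul(Rational(-1, 3), H, m)) (Function('f')(H, m) = Mul(Rational(-1, 3), Add(Mul(m, H), -4)) = Mul(Rational(-1, 3), Add(Mul(H, m), -4)) = Mul(Rational(-1, 3), Add(-4, Mul(H, m))) = Add(Rational(4, 3), Mul(Rational(-1, 3), H, m)))
Function('B')(y) = Add(Rational(-16, 3), Mul(Rational(4, 3), Pow(y, 2))) (Function('B')(y) = Mul(-4, Add(Rational(4, 3), Mul(Rational(-1, 3), y, y))) = Mul(-4, Add(Rational(4, 3), Mul(Rational(-1, 3), Pow(y, 2)))) = Add(Rational(-16, 3), Mul(Rational(4, 3), Pow(y, 2))))
Function('q')(t, v) = Add(Rational(-28, 3), Mul(Rational(4, 3), Pow(Add(t, v), -2))) (Function('q')(t, v) = Add(-4, Add(Rational(-16, 3), Mul(Rational(4, 3), Pow(Pow(Add(t, v), -1), 2)))) = Add(-4, Add(Rational(-16, 3), Mul(Rational(4, 3), Pow(Add(t, v), -2)))) = Add(Rational(-28, 3), Mul(Rational(4, 3), Pow(Add(t, v), -2))))
Add(Mul(0, Function('q')(Function('U')(-5), 1)), 15) = Add(Mul(0, Add(Rational(-28, 3), Mul(Rational(4, 3), Pow(Add(Add(6, Mul(-2, -5)), 1), -2)))), 15) = Add(Mul(0, Add(Rational(-28, 3), Mul(Rational(4, 3), Pow(Add(Add(6, 10), 1), -2)))), 15) = Add(Mul(0, Add(Rational(-28, 3), Mul(Rational(4, 3), Pow(Add(16, 1), -2)))), 15) = Add(Mul(0, Add(Rational(-28, 3), Mul(Rational(4, 3), Pow(17, -2)))), 15) = Add(Mul(0, Add(Rational(-28, 3), Mul(Rational(4, 3), Rational(1, 289)))), 15) = Add(Mul(0, Add(Rational(-28, 3), Rational(4, 867))), 15) = Add(Mul(0, Rational(-2696, 289)), 15) = Add(0, 15) = 15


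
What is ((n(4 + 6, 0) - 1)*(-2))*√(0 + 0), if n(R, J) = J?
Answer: 0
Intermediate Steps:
((n(4 + 6, 0) - 1)*(-2))*√(0 + 0) = ((0 - 1)*(-2))*√(0 + 0) = (-1*(-2))*√0 = 2*0 = 0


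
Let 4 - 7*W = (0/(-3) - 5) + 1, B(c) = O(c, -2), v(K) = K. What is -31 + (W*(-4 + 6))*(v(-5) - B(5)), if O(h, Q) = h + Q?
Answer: -345/7 ≈ -49.286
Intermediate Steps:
O(h, Q) = Q + h
B(c) = -2 + c
W = 8/7 (W = 4/7 - ((0/(-3) - 5) + 1)/7 = 4/7 - ((0*(-⅓) - 5) + 1)/7 = 4/7 - ((0 - 5) + 1)/7 = 4/7 - (-5 + 1)/7 = 4/7 - ⅐*(-4) = 4/7 + 4/7 = 8/7 ≈ 1.1429)
-31 + (W*(-4 + 6))*(v(-5) - B(5)) = -31 + (8*(-4 + 6)/7)*(-5 - (-2 + 5)) = -31 + ((8/7)*2)*(-5 - 1*3) = -31 + 16*(-5 - 3)/7 = -31 + (16/7)*(-8) = -31 - 128/7 = -345/7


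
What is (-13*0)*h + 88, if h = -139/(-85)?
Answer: 88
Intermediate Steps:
h = 139/85 (h = -139*(-1/85) = 139/85 ≈ 1.6353)
(-13*0)*h + 88 = -13*0*(139/85) + 88 = 0*(139/85) + 88 = 0 + 88 = 88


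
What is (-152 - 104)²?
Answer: 65536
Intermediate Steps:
(-152 - 104)² = (-256)² = 65536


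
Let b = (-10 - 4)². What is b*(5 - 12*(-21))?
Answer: 50372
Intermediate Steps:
b = 196 (b = (-14)² = 196)
b*(5 - 12*(-21)) = 196*(5 - 12*(-21)) = 196*(5 + 252) = 196*257 = 50372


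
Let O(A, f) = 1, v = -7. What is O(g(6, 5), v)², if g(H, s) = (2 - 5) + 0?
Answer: 1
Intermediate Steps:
g(H, s) = -3 (g(H, s) = -3 + 0 = -3)
O(g(6, 5), v)² = 1² = 1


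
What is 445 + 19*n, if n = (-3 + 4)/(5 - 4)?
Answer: 464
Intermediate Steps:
n = 1 (n = 1/1 = 1*1 = 1)
445 + 19*n = 445 + 19*1 = 445 + 19 = 464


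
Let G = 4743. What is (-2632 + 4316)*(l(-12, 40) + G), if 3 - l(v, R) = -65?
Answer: 8101724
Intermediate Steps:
l(v, R) = 68 (l(v, R) = 3 - 1*(-65) = 3 + 65 = 68)
(-2632 + 4316)*(l(-12, 40) + G) = (-2632 + 4316)*(68 + 4743) = 1684*4811 = 8101724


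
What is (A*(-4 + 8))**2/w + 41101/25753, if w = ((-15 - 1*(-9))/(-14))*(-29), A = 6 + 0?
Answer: -33420103/746837 ≈ -44.749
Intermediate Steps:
A = 6
w = -87/7 (w = ((-15 + 9)*(-1/14))*(-29) = -6*(-1/14)*(-29) = (3/7)*(-29) = -87/7 ≈ -12.429)
(A*(-4 + 8))**2/w + 41101/25753 = (6*(-4 + 8))**2/(-87/7) + 41101/25753 = (6*4)**2*(-7/87) + 41101*(1/25753) = 24**2*(-7/87) + 41101/25753 = 576*(-7/87) + 41101/25753 = -1344/29 + 41101/25753 = -33420103/746837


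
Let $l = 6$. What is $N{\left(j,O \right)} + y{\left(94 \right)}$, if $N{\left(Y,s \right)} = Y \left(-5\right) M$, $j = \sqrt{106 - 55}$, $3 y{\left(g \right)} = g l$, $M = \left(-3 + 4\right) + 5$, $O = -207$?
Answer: $188 - 30 \sqrt{51} \approx -26.243$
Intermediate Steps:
$M = 6$ ($M = 1 + 5 = 6$)
$y{\left(g \right)} = 2 g$ ($y{\left(g \right)} = \frac{g 6}{3} = \frac{6 g}{3} = 2 g$)
$j = \sqrt{51} \approx 7.1414$
$N{\left(Y,s \right)} = - 30 Y$ ($N{\left(Y,s \right)} = Y \left(-5\right) 6 = - 5 Y 6 = - 30 Y$)
$N{\left(j,O \right)} + y{\left(94 \right)} = - 30 \sqrt{51} + 2 \cdot 94 = - 30 \sqrt{51} + 188 = 188 - 30 \sqrt{51}$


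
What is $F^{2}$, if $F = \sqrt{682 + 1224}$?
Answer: $1906$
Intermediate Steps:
$F = \sqrt{1906} \approx 43.658$
$F^{2} = \left(\sqrt{1906}\right)^{2} = 1906$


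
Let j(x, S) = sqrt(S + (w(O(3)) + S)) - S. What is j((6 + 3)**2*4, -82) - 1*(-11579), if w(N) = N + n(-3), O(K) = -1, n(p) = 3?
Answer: 11661 + 9*I*sqrt(2) ≈ 11661.0 + 12.728*I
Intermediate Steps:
w(N) = 3 + N (w(N) = N + 3 = 3 + N)
j(x, S) = sqrt(2 + 2*S) - S (j(x, S) = sqrt(S + ((3 - 1) + S)) - S = sqrt(S + (2 + S)) - S = sqrt(2 + 2*S) - S)
j((6 + 3)**2*4, -82) - 1*(-11579) = (sqrt(2 + 2*(-82)) - 1*(-82)) - 1*(-11579) = (sqrt(2 - 164) + 82) + 11579 = (sqrt(-162) + 82) + 11579 = (9*I*sqrt(2) + 82) + 11579 = (82 + 9*I*sqrt(2)) + 11579 = 11661 + 9*I*sqrt(2)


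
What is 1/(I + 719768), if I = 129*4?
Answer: 1/720284 ≈ 1.3883e-6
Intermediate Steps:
I = 516
1/(I + 719768) = 1/(516 + 719768) = 1/720284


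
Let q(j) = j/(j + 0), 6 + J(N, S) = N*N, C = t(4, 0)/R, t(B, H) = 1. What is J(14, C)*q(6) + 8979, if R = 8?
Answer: 9169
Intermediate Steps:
C = 1/8 ≈ 0.12500
J(N, S) = -6 + N**2 (J(N, S) = -6 + N*N = -6 + N**2)
q(j) = 1 (q(j) = j/j = 1)
J(14, C)*q(6) + 8979 = (-6 + 14**2)*1 + 8979 = (-6 + 196)*1 + 8979 = 190*1 + 8979 = 190 + 8979 = 9169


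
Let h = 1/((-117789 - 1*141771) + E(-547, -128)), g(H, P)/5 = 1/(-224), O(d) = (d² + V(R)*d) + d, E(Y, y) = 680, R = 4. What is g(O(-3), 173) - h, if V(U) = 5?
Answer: -40443/1812160 ≈ -0.022318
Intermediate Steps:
O(d) = d² + 6*d (O(d) = (d² + 5*d) + d = d² + 6*d)
g(H, P) = -5/224 (g(H, P) = 5/(-224) = 5*(-1/224) = -5/224)
h = -1/258880 (h = 1/((-117789 - 1*141771) + 680) = 1/((-117789 - 141771) + 680) = 1/(-259560 + 680) = 1/(-258880) = -1/258880 ≈ -3.8628e-6)
g(O(-3), 173) - h = -5/224 - 1*(-1/258880) = -5/224 + 1/258880 = -40443/1812160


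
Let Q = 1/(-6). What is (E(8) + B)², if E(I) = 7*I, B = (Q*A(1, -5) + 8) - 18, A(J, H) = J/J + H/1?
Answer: 19600/9 ≈ 2177.8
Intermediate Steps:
A(J, H) = 1 + H (A(J, H) = 1 + H*1 = 1 + H)
Q = -⅙ ≈ -0.16667
B = -28/3 (B = (-(1 - 5)/6 + 8) - 18 = (-⅙*(-4) + 8) - 18 = (⅔ + 8) - 18 = 26/3 - 18 = -28/3 ≈ -9.3333)
(E(8) + B)² = (7*8 - 28/3)² = (56 - 28/3)² = (140/3)² = 19600/9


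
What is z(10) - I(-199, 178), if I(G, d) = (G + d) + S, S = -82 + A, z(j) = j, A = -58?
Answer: 171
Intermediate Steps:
S = -140 (S = -82 - 58 = -140)
I(G, d) = -140 + G + d (I(G, d) = (G + d) - 140 = -140 + G + d)
z(10) - I(-199, 178) = 10 - (-140 - 199 + 178) = 10 - 1*(-161) = 10 + 161 = 171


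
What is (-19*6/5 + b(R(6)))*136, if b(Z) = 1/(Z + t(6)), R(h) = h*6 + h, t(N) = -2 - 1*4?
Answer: -139366/45 ≈ -3097.0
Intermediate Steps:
t(N) = -6 (t(N) = -2 - 4 = -6)
R(h) = 7*h (R(h) = 6*h + h = 7*h)
b(Z) = 1/(-6 + Z) (b(Z) = 1/(Z - 6) = 1/(-6 + Z))
(-19*6/5 + b(R(6)))*136 = (-19*6/5 + 1/(-6 + 7*6))*136 = (-114*1/5 + 1/(-6 + 42))*136 = (-114/5 + 1/36)*136 = -4099/180*136 = -139366/45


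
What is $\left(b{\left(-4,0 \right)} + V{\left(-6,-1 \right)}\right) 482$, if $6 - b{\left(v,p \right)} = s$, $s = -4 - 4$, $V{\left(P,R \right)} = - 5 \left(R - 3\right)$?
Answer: $16388$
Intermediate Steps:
$V{\left(P,R \right)} = 15 - 5 R$ ($V{\left(P,R \right)} = - 5 \left(-3 + R\right) = 15 - 5 R$)
$s = -8$ ($s = -4 - 4 = -8$)
$b{\left(v,p \right)} = 14$ ($b{\left(v,p \right)} = 6 - -8 = 6 + 8 = 14$)
$\left(b{\left(-4,0 \right)} + V{\left(-6,-1 \right)}\right) 482 = \left(14 + \left(15 - -5\right)\right) 482 = \left(14 + \left(15 + 5\right)\right) 482 = \left(14 + 20\right) 482 = 34 \cdot 482 = 16388$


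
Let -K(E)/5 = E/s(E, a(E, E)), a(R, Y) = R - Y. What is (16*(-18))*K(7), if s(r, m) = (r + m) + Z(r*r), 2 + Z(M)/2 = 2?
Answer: 1440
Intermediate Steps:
Z(M) = 0 (Z(M) = -4 + 2*2 = -4 + 4 = 0)
s(r, m) = m + r (s(r, m) = (r + m) + 0 = (m + r) + 0 = m + r)
K(E) = -5 (K(E) = -5*E/((E - E) + E) = -5*E/(0 + E) = -5*E/E = -5*1 = -5)
(16*(-18))*K(7) = (16*(-18))*(-5) = -288*(-5) = 1440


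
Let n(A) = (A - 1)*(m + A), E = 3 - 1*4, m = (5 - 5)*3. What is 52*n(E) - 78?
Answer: 26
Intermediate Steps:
m = 0 (m = 0*3 = 0)
E = -1 (E = 3 - 4 = -1)
n(A) = A*(-1 + A) (n(A) = (A - 1)*(0 + A) = (-1 + A)*A = A*(-1 + A))
52*n(E) - 78 = 52*(-(-1 - 1)) - 78 = 52*(-1*(-2)) - 78 = 52*2 - 78 = 104 - 78 = 26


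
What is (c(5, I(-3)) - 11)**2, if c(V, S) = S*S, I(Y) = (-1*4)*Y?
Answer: 17689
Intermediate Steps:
I(Y) = -4*Y
c(V, S) = S**2
(c(5, I(-3)) - 11)**2 = ((-4*(-3))**2 - 11)**2 = (12**2 - 11)**2 = (144 - 11)**2 = 133**2 = 17689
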